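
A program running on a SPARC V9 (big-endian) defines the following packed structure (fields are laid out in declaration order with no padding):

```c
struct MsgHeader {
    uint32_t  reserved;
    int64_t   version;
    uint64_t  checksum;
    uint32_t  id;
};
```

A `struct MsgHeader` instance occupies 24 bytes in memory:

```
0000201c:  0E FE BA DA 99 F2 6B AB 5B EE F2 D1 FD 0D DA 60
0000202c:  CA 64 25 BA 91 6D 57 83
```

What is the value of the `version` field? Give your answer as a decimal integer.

-7353696857816632623

`version` follows `reserved` (4 bytes), so it starts at byte offset 4 and occupies 8 bytes.
Bytes at offsets 4..11: 99 F2 6B AB 5B EE F2 D1.
Big-endian stores the most-significant byte at the lowest address.
The bytes are already most-significant first: 0x99F26BAB5BEEF2D1.
Top bit is set, so as a signed 64-bit value this is 0x99F26BAB5BEEF2D1 − 2^64 = -7353696857816632623.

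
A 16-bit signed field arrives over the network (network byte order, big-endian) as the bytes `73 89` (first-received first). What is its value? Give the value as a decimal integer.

29577

Big-endian stores the most-significant byte at the lowest address.
The bytes are already most-significant first: 0x7389.
0x7389 = 29577.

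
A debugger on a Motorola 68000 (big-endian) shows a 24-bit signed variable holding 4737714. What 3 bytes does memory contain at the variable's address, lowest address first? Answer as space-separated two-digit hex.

48 4A B2

4737714 in hexadecimal, padded to 24 bits, is 0x484AB2.
Split into bytes (most-significant first): 48 4A B2.
In big-endian order the high byte comes first in memory.
So the memory order matches the most-significant-first order: 48 4A B2.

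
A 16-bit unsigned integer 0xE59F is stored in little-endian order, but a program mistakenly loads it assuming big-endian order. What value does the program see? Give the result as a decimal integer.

Stored little-endian, the bytes at ascending addresses are 9F E5.
Read back as big-endian, the last byte is least significant, giving 0x9FE5.
0x9FE5 = 40933.

40933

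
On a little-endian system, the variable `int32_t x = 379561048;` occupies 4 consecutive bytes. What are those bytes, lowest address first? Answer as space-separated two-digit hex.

379561048 in hexadecimal, padded to 32 bits, is 0x169FA458.
Split into bytes (most-significant first): 16 9F A4 58.
Little-endian stores the least-significant byte at the lowest address.
So at ascending addresses the bytes are 58 A4 9F 16.

58 A4 9F 16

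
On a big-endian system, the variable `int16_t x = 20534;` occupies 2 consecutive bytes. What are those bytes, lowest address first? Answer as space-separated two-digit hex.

20534 in hexadecimal, padded to 16 bits, is 0x5036.
Split into bytes (most-significant first): 50 36.
Big-endian: lowest address holds the most-significant byte.
So the memory order matches the most-significant-first order: 50 36.

50 36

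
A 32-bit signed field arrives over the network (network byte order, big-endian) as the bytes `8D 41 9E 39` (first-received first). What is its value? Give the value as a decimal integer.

-1925079495

Big-endian: lowest address holds the most-significant byte.
The bytes are already most-significant first: 0x8D419E39.
Top bit is set, so as a signed 32-bit value this is 0x8D419E39 − 2^32 = -1925079495.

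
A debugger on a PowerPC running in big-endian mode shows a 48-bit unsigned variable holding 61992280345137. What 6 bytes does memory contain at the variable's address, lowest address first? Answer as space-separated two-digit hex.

38 61 B3 D9 4A 31

61992280345137 in hexadecimal, padded to 48 bits, is 0x3861B3D94A31.
Split into bytes (most-significant first): 38 61 B3 D9 4A 31.
Big-endian: lowest address holds the most-significant byte.
So the memory order matches the most-significant-first order: 38 61 B3 D9 4A 31.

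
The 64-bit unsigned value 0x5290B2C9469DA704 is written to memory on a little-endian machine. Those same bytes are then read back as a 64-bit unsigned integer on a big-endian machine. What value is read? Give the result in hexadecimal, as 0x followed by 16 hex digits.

0x04A79D46C9B29052

Stored little-endian, the bytes at ascending addresses are 04 A7 9D 46 C9 B2 90 52.
Read back as big-endian, the last byte is least significant, giving 0x04A79D46C9B29052.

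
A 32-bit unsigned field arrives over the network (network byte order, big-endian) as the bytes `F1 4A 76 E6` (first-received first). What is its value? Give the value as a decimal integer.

4048189158

In big-endian order the high byte comes first in memory.
The bytes are already most-significant first: 0xF14A76E6.
0xF14A76E6 = 4048189158.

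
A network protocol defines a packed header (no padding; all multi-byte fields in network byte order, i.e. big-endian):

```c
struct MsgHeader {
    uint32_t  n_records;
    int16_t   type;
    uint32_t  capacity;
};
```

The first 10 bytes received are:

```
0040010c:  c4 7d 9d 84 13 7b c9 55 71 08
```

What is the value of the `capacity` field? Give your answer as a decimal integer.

3377819912

`capacity` follows `n_records` (4 B), `type` (2 B), so it starts at offset 4 + 2 = 6 and occupies 4 bytes.
Bytes at offsets 6..9: C9 55 71 08.
Big-endian: lowest address holds the most-significant byte.
The bytes are already most-significant first: 0xC9557108.
0xC9557108 = 3377819912.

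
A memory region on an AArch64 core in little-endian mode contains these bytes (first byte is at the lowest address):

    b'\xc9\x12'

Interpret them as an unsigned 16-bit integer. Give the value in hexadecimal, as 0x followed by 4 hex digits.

0x12C9

In little-endian order the low byte comes first in memory.
Reassemble most-significant byte first: 12 C9 → 0x12C9.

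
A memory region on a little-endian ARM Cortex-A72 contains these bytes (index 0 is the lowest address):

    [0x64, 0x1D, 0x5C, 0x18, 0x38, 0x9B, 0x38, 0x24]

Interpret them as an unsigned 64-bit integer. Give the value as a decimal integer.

In little-endian order the low byte comes first in memory.
Reassemble most-significant byte first: 24 38 9B 38 18 5C 1D 64 → 0x24389B38185C1D64.
0x24389B38185C1D64 = 2610006649290366308.

2610006649290366308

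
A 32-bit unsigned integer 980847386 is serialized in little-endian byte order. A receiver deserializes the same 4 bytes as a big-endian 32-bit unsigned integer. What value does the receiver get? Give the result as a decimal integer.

980847386 in 32-bit hexadecimal is 0x3A768B1A.
Stored little-endian, the bytes at ascending addresses are 1A 8B 76 3A.
Read back as big-endian, the last byte is least significant, giving 0x1A8B763A.
0x1A8B763A = 445347386.

445347386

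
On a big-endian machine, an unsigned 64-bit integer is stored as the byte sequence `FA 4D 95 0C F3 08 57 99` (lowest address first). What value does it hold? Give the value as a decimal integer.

Big-endian: lowest address holds the most-significant byte.
The bytes are already most-significant first: 0xFA4D950CF3085799.
0xFA4D950CF3085799 = 18036235965538260889.

18036235965538260889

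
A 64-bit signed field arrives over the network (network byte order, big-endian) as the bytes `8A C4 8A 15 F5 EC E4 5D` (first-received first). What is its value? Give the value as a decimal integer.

-8447475174115318691

Big-endian stores the most-significant byte at the lowest address.
The bytes are already most-significant first: 0x8AC48A15F5ECE45D.
Top bit is set, so as a signed 64-bit value this is 0x8AC48A15F5ECE45D − 2^64 = -8447475174115318691.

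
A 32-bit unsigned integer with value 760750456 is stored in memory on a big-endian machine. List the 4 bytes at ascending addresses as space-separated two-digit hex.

760750456 in hexadecimal, padded to 32 bits, is 0x2D582178.
Split into bytes (most-significant first): 2D 58 21 78.
Big-endian: lowest address holds the most-significant byte.
So the memory order matches the most-significant-first order: 2D 58 21 78.

2D 58 21 78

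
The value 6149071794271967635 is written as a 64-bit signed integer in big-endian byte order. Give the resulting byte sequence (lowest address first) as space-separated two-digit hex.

55 55 E4 37 BB F4 59 93

6149071794271967635 in hexadecimal, padded to 64 bits, is 0x5555E437BBF45993.
Split into bytes (most-significant first): 55 55 E4 37 BB F4 59 93.
Big-endian stores the most-significant byte at the lowest address.
So the memory order matches the most-significant-first order: 55 55 E4 37 BB F4 59 93.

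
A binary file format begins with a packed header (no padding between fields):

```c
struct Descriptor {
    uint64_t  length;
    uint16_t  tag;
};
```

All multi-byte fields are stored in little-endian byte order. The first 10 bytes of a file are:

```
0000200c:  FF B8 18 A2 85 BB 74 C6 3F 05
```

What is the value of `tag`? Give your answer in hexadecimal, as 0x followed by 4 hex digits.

`tag` follows `length` (8 bytes), so it starts at byte offset 8 and occupies 2 bytes.
Bytes at offsets 8..9: 3F 05.
Little-endian stores the least-significant byte at the lowest address.
Reassemble most-significant byte first: 05 3F → 0x053F.

0x053F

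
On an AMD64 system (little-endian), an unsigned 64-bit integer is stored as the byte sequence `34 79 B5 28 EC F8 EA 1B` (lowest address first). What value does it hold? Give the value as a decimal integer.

Little-endian: lowest address holds the least-significant byte.
Reassemble most-significant byte first: 1B EA F8 EC 28 B5 79 34 → 0x1BEAF8EC28B57934.
0x1BEAF8EC28B57934 = 2011693876753299764.

2011693876753299764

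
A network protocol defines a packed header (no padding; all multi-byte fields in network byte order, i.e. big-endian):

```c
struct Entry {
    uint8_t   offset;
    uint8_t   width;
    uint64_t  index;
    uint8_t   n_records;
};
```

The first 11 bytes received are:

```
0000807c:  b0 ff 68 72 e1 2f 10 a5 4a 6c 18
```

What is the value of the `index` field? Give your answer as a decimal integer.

7526325519548500588

`index` follows `offset` (1 B), `width` (1 B), so it starts at offset 1 + 1 = 2 and occupies 8 bytes.
Bytes at offsets 2..9: 68 72 E1 2F 10 A5 4A 6C.
Big-endian stores the most-significant byte at the lowest address.
The bytes are already most-significant first: 0x6872E12F10A54A6C.
0x6872E12F10A54A6C = 7526325519548500588.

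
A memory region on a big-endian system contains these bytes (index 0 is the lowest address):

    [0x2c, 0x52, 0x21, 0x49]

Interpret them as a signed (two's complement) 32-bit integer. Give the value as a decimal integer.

743579977

In big-endian order the high byte comes first in memory.
The bytes are already most-significant first: 0x2C522149.
0x2C522149 = 743579977.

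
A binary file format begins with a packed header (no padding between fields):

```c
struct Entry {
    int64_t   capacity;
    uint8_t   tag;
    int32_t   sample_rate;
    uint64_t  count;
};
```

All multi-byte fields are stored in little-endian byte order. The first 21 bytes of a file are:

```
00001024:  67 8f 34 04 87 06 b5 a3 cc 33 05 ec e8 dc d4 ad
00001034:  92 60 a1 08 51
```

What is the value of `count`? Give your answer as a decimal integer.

5839094353035646172

`count` follows `capacity` (8 B), `tag` (1 B), `sample_rate` (4 B), so it starts at offset 8 + 1 + 4 = 13 and occupies 8 bytes.
Bytes at offsets 13..20: DC D4 AD 92 60 A1 08 51.
Little-endian stores the least-significant byte at the lowest address.
Reassemble most-significant byte first: 51 08 A1 60 92 AD D4 DC → 0x5108A16092ADD4DC.
0x5108A16092ADD4DC = 5839094353035646172.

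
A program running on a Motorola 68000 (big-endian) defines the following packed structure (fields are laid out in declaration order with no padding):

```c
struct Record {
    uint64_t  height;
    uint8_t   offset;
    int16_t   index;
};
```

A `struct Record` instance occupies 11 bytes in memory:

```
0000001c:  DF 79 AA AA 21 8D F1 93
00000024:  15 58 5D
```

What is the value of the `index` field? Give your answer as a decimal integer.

`index` follows `height` (8 B), `offset` (1 B), so it starts at offset 8 + 1 = 9 and occupies 2 bytes.
Bytes at offsets 9..10: 58 5D.
Big-endian: lowest address holds the most-significant byte.
The bytes are already most-significant first: 0x585D.
0x585D = 22621.

22621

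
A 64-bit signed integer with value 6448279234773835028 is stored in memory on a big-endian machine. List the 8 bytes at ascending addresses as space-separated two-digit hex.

59 7C E3 CC B1 38 DD 14

6448279234773835028 in hexadecimal, padded to 64 bits, is 0x597CE3CCB138DD14.
Split into bytes (most-significant first): 59 7C E3 CC B1 38 DD 14.
Big-endian: lowest address holds the most-significant byte.
So the memory order matches the most-significant-first order: 59 7C E3 CC B1 38 DD 14.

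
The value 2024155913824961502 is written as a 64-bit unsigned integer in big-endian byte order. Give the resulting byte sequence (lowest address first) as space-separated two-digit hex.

1C 17 3F 14 45 8B 03 DE

2024155913824961502 in hexadecimal, padded to 64 bits, is 0x1C173F14458B03DE.
Split into bytes (most-significant first): 1C 17 3F 14 45 8B 03 DE.
Big-endian: lowest address holds the most-significant byte.
So the memory order matches the most-significant-first order: 1C 17 3F 14 45 8B 03 DE.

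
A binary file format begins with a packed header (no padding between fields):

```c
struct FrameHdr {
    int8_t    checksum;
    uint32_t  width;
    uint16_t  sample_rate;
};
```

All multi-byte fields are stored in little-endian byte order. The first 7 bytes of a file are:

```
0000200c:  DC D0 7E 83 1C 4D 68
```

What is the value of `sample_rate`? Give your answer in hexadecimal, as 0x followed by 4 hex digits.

`sample_rate` follows `checksum` (1 B), `width` (4 B), so it starts at offset 1 + 4 = 5 and occupies 2 bytes.
Bytes at offsets 5..6: 4D 68.
Little-endian: lowest address holds the least-significant byte.
Reassemble most-significant byte first: 68 4D → 0x684D.

0x684D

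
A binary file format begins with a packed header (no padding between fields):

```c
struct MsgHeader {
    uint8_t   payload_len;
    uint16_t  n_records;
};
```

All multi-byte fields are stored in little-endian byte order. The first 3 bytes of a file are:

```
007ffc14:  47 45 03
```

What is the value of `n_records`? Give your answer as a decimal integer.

837

`n_records` follows `payload_len` (1 byte), so it starts at byte offset 1 and occupies 2 bytes.
Bytes at offsets 1..2: 45 03.
Little-endian stores the least-significant byte at the lowest address.
Reassemble most-significant byte first: 03 45 → 0x0345.
0x0345 = 837.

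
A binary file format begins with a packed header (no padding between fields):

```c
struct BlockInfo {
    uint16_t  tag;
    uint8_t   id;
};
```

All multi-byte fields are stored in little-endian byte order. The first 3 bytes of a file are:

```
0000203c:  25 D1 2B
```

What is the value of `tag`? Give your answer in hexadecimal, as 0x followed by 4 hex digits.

`tag` is the first field, at byte offset 0, occupying 2 bytes.
Bytes at offsets 0..1: 25 D1.
Little-endian stores the least-significant byte at the lowest address.
Reassemble most-significant byte first: D1 25 → 0xD125.

0xD125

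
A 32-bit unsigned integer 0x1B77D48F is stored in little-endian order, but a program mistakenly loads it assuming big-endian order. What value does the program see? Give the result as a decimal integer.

2413066011

Stored little-endian, the bytes at ascending addresses are 8F D4 77 1B.
Read back as big-endian, the last byte is least significant, giving 0x8FD4771B.
0x8FD4771B = 2413066011.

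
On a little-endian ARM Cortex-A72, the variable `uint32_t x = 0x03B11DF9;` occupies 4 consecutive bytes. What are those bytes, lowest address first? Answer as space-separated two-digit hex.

Split into bytes (most-significant first): 03 B1 1D F9.
Little-endian: lowest address holds the least-significant byte.
So at ascending addresses the bytes are F9 1D B1 03.

F9 1D B1 03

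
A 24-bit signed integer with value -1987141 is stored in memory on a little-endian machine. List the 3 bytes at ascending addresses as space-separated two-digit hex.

Two's complement of -1987141 in 24 bits: 1987141 = 0x1E5245; invert → 0xE1ADBA; add 1 → 0xE1ADBB.
Split into bytes (most-significant first): E1 AD BB.
Little-endian: lowest address holds the least-significant byte.
So at ascending addresses the bytes are BB AD E1.

BB AD E1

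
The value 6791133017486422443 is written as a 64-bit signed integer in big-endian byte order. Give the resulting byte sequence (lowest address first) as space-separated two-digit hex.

5E 3E F3 7F 99 B4 71 AB

6791133017486422443 in hexadecimal, padded to 64 bits, is 0x5E3EF37F99B471AB.
Split into bytes (most-significant first): 5E 3E F3 7F 99 B4 71 AB.
Big-endian stores the most-significant byte at the lowest address.
So the memory order matches the most-significant-first order: 5E 3E F3 7F 99 B4 71 AB.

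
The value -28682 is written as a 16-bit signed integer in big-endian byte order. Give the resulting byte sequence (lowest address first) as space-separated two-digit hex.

Two's complement of -28682 in 16 bits: 28682 = 0x700A; invert → 0x8FF5; add 1 → 0x8FF6.
Split into bytes (most-significant first): 8F F6.
In big-endian order the high byte comes first in memory.
So the memory order matches the most-significant-first order: 8F F6.

8F F6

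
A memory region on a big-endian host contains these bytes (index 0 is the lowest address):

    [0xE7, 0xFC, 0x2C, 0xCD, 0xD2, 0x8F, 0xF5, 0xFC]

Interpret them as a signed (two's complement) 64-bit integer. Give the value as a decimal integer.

Big-endian stores the most-significant byte at the lowest address.
The bytes are already most-significant first: 0xE7FC2CCDD28FF5FC.
Top bit is set, so as a signed 64-bit value this is 0xE7FC2CCDD28FF5FC − 2^64 = -1730458894304545284.

-1730458894304545284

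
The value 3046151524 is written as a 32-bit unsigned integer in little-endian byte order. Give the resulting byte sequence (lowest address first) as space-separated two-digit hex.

64 95 90 B5

3046151524 in hexadecimal, padded to 32 bits, is 0xB5909564.
Split into bytes (most-significant first): B5 90 95 64.
Little-endian stores the least-significant byte at the lowest address.
So at ascending addresses the bytes are 64 95 90 B5.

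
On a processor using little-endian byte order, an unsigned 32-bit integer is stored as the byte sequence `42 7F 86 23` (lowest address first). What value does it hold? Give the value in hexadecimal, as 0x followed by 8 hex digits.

In little-endian order the low byte comes first in memory.
Reassemble most-significant byte first: 23 86 7F 42 → 0x23867F42.

0x23867F42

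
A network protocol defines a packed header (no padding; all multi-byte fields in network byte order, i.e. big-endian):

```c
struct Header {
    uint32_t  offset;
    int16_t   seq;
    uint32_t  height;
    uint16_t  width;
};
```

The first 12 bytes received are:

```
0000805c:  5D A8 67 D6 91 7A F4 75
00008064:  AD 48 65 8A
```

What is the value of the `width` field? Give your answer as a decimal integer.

25994

`width` follows `offset` (4 B), `seq` (2 B), `height` (4 B), so it starts at offset 4 + 2 + 4 = 10 and occupies 2 bytes.
Bytes at offsets 10..11: 65 8A.
Big-endian stores the most-significant byte at the lowest address.
The bytes are already most-significant first: 0x658A.
0x658A = 25994.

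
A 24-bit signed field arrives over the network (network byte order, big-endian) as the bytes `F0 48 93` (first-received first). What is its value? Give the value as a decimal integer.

In big-endian order the high byte comes first in memory.
The bytes are already most-significant first: 0xF04893.
Top bit is set, so as a signed 24-bit value this is 0xF04893 − 2^24 = -1029997.

-1029997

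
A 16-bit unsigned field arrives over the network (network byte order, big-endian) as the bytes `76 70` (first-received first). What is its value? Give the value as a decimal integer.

Big-endian stores the most-significant byte at the lowest address.
The bytes are already most-significant first: 0x7670.
0x7670 = 30320.

30320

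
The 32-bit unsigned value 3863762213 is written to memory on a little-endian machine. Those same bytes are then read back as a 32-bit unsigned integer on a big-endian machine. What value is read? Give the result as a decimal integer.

626347238

3863762213 in 32-bit hexadecimal is 0xE64C5525.
Stored little-endian, the bytes at ascending addresses are 25 55 4C E6.
Read back as big-endian, the last byte is least significant, giving 0x25554CE6.
0x25554CE6 = 626347238.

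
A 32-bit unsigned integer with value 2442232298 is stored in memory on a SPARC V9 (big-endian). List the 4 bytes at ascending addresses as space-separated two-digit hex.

91 91 81 EA

2442232298 in hexadecimal, padded to 32 bits, is 0x919181EA.
Split into bytes (most-significant first): 91 91 81 EA.
Big-endian: lowest address holds the most-significant byte.
So the memory order matches the most-significant-first order: 91 91 81 EA.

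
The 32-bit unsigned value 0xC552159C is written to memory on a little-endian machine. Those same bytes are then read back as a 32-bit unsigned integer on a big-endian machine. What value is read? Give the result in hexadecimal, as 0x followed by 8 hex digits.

0x9C1552C5

Stored little-endian, the bytes at ascending addresses are 9C 15 52 C5.
Read back as big-endian, the last byte is least significant, giving 0x9C1552C5.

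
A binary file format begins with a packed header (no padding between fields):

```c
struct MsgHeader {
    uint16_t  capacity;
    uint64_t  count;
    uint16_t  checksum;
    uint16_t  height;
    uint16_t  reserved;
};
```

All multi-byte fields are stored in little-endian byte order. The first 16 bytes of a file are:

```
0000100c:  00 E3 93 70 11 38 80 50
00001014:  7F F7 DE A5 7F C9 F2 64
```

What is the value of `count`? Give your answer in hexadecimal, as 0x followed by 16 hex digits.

`count` follows `capacity` (2 bytes), so it starts at byte offset 2 and occupies 8 bytes.
Bytes at offsets 2..9: 93 70 11 38 80 50 7F F7.
Little-endian stores the least-significant byte at the lowest address.
Reassemble most-significant byte first: F7 7F 50 80 38 11 70 93 → 0xF77F508038117093.

0xF77F508038117093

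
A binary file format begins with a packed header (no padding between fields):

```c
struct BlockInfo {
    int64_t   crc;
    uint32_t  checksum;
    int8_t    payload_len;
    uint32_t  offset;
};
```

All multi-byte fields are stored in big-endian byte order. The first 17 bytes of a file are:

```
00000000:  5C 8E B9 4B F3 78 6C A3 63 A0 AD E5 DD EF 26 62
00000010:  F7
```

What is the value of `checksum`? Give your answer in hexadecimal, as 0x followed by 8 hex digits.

0x63A0ADE5

`checksum` follows `crc` (8 bytes), so it starts at byte offset 8 and occupies 4 bytes.
Bytes at offsets 8..11: 63 A0 AD E5.
Big-endian stores the most-significant byte at the lowest address.
The bytes are already most-significant first: 0x63A0ADE5.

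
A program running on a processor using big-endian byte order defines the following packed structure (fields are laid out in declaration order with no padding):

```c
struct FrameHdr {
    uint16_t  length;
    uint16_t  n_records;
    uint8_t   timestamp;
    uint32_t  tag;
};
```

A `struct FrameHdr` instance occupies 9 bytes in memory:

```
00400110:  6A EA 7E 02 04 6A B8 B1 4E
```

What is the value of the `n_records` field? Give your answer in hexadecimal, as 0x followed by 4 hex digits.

0x7E02

`n_records` follows `length` (2 bytes), so it starts at byte offset 2 and occupies 2 bytes.
Bytes at offsets 2..3: 7E 02.
Big-endian stores the most-significant byte at the lowest address.
The bytes are already most-significant first: 0x7E02.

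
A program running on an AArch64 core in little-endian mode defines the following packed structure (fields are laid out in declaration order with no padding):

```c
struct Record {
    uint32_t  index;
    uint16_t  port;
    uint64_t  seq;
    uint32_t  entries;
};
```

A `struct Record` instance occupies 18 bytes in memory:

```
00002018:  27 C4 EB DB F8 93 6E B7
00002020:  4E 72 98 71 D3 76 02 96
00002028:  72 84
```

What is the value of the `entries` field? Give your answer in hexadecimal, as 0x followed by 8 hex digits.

`entries` follows `index` (4 B), `port` (2 B), `seq` (8 B), so it starts at offset 4 + 2 + 8 = 14 and occupies 4 bytes.
Bytes at offsets 14..17: 02 96 72 84.
In little-endian order the low byte comes first in memory.
Reassemble most-significant byte first: 84 72 96 02 → 0x84729602.

0x84729602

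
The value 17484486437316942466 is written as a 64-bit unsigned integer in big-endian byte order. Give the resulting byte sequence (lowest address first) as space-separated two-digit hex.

F2 A5 5F C7 28 69 5A 82

17484486437316942466 in hexadecimal, padded to 64 bits, is 0xF2A55FC728695A82.
Split into bytes (most-significant first): F2 A5 5F C7 28 69 5A 82.
Big-endian stores the most-significant byte at the lowest address.
So the memory order matches the most-significant-first order: F2 A5 5F C7 28 69 5A 82.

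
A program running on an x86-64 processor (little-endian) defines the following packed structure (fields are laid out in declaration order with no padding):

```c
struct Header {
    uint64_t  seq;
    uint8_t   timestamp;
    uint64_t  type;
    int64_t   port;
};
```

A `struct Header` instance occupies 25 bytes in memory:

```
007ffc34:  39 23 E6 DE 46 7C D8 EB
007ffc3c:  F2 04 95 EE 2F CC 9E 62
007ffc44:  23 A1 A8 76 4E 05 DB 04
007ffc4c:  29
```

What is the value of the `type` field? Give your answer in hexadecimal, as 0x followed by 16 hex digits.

`type` follows `seq` (8 B), `timestamp` (1 B), so it starts at offset 8 + 1 = 9 and occupies 8 bytes.
Bytes at offsets 9..16: 04 95 EE 2F CC 9E 62 23.
Little-endian stores the least-significant byte at the lowest address.
Reassemble most-significant byte first: 23 62 9E CC 2F EE 95 04 → 0x23629ECC2FEE9504.

0x23629ECC2FEE9504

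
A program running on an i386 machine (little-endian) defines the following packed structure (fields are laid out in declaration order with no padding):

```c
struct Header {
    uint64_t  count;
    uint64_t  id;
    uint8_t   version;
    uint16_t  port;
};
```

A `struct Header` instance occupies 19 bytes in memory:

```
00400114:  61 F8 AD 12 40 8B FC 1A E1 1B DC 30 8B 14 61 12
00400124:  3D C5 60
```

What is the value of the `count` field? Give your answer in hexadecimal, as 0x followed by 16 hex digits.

0x1AFC8B4012ADF861

`count` is the first field, at byte offset 0, occupying 8 bytes.
Bytes at offsets 0..7: 61 F8 AD 12 40 8B FC 1A.
Little-endian stores the least-significant byte at the lowest address.
Reassemble most-significant byte first: 1A FC 8B 40 12 AD F8 61 → 0x1AFC8B4012ADF861.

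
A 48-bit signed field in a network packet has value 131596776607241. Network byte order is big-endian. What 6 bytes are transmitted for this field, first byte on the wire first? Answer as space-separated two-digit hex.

131596776607241 in hexadecimal, padded to 48 bits, is 0x77AFC31F8E09.
Split into bytes (most-significant first): 77 AF C3 1F 8E 09.
Big-endian stores the most-significant byte at the lowest address.
So the memory order matches the most-significant-first order: 77 AF C3 1F 8E 09.

77 AF C3 1F 8E 09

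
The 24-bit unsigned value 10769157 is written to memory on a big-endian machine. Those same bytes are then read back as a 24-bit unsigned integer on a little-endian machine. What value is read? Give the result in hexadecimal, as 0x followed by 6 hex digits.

0x0553A4

10769157 in 24-bit hexadecimal is 0xA45305.
Stored big-endian, the bytes at ascending addresses are A4 53 05.
Read back as little-endian, the first byte is least significant, giving 0x0553A4.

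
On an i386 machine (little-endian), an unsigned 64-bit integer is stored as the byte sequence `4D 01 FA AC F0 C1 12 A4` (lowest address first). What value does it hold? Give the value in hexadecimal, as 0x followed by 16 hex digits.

In little-endian order the low byte comes first in memory.
Reassemble most-significant byte first: A4 12 C1 F0 AC FA 01 4D → 0xA412C1F0ACFA014D.

0xA412C1F0ACFA014D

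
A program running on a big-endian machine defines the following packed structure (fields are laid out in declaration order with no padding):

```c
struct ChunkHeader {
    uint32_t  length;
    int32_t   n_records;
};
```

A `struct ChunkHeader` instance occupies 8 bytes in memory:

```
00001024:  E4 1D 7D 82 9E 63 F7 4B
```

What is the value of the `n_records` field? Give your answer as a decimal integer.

-1637615797

`n_records` follows `length` (4 bytes), so it starts at byte offset 4 and occupies 4 bytes.
Bytes at offsets 4..7: 9E 63 F7 4B.
In big-endian order the high byte comes first in memory.
The bytes are already most-significant first: 0x9E63F74B.
Top bit is set, so as a signed 32-bit value this is 0x9E63F74B − 2^32 = -1637615797.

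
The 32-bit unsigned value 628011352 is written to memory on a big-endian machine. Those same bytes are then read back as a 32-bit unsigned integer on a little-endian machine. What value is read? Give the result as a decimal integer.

1488023077

628011352 in 32-bit hexadecimal is 0x256EB158.
Stored big-endian, the bytes at ascending addresses are 25 6E B1 58.
Read back as little-endian, the first byte is least significant, giving 0x58B16E25.
0x58B16E25 = 1488023077.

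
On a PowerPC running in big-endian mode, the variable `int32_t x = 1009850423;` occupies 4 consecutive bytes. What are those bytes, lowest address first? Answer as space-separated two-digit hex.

3C 31 18 37

1009850423 in hexadecimal, padded to 32 bits, is 0x3C311837.
Split into bytes (most-significant first): 3C 31 18 37.
In big-endian order the high byte comes first in memory.
So the memory order matches the most-significant-first order: 3C 31 18 37.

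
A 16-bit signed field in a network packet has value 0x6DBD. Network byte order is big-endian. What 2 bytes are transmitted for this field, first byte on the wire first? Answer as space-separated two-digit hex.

6D BD

Split into bytes (most-significant first): 6D BD.
In big-endian order the high byte comes first in memory.
So the memory order matches the most-significant-first order: 6D BD.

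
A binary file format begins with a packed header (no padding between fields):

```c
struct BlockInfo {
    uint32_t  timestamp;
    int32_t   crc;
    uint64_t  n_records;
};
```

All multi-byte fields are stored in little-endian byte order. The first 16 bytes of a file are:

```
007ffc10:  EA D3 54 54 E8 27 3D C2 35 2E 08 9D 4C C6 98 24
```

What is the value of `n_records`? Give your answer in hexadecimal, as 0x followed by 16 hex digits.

`n_records` follows `timestamp` (4 B), `crc` (4 B), so it starts at offset 4 + 4 = 8 and occupies 8 bytes.
Bytes at offsets 8..15: 35 2E 08 9D 4C C6 98 24.
Little-endian: lowest address holds the least-significant byte.
Reassemble most-significant byte first: 24 98 C6 4C 9D 08 2E 35 → 0x2498C64C9D082E35.

0x2498C64C9D082E35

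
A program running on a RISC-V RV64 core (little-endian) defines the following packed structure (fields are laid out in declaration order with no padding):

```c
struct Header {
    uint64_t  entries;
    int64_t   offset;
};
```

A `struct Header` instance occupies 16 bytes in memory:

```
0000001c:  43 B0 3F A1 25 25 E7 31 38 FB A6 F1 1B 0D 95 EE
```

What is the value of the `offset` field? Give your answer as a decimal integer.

-1255082507483284680

`offset` follows `entries` (8 bytes), so it starts at byte offset 8 and occupies 8 bytes.
Bytes at offsets 8..15: 38 FB A6 F1 1B 0D 95 EE.
In little-endian order the low byte comes first in memory.
Reassemble most-significant byte first: EE 95 0D 1B F1 A6 FB 38 → 0xEE950D1BF1A6FB38.
Top bit is set, so as a signed 64-bit value this is 0xEE950D1BF1A6FB38 − 2^64 = -1255082507483284680.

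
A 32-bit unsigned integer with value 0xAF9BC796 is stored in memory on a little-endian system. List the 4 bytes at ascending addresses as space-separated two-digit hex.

96 C7 9B AF

Split into bytes (most-significant first): AF 9B C7 96.
Little-endian: lowest address holds the least-significant byte.
So at ascending addresses the bytes are 96 C7 9B AF.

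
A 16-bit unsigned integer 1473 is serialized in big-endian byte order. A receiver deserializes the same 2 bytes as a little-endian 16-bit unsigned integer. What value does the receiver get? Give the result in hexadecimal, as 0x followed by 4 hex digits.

1473 in 16-bit hexadecimal is 0x05C1.
Stored big-endian, the bytes at ascending addresses are 05 C1.
Read back as little-endian, the first byte is least significant, giving 0xC105.

0xC105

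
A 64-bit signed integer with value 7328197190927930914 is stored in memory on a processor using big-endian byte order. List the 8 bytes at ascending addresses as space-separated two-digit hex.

7328197190927930914 in hexadecimal, padded to 64 bits, is 0x65B2FC84C9465622.
Split into bytes (most-significant first): 65 B2 FC 84 C9 46 56 22.
Big-endian: lowest address holds the most-significant byte.
So the memory order matches the most-significant-first order: 65 B2 FC 84 C9 46 56 22.

65 B2 FC 84 C9 46 56 22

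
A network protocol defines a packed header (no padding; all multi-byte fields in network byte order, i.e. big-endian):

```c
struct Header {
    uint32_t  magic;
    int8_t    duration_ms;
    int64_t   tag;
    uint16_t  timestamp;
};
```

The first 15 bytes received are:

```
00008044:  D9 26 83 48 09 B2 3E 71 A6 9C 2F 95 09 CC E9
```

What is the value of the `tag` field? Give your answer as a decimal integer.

-5602915926003444471

`tag` follows `magic` (4 B), `duration_ms` (1 B), so it starts at offset 4 + 1 = 5 and occupies 8 bytes.
Bytes at offsets 5..12: B2 3E 71 A6 9C 2F 95 09.
In big-endian order the high byte comes first in memory.
The bytes are already most-significant first: 0xB23E71A69C2F9509.
Top bit is set, so as a signed 64-bit value this is 0xB23E71A69C2F9509 − 2^64 = -5602915926003444471.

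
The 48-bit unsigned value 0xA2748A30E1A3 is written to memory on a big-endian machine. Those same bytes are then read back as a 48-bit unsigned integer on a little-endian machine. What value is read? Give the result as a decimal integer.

180187577349282

Stored big-endian, the bytes at ascending addresses are A2 74 8A 30 E1 A3.
Read back as little-endian, the first byte is least significant, giving 0xA3E1308A74A2.
0xA3E1308A74A2 = 180187577349282.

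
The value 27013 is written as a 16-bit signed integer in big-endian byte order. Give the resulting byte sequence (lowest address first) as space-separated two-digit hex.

27013 in hexadecimal, padded to 16 bits, is 0x6985.
Split into bytes (most-significant first): 69 85.
In big-endian order the high byte comes first in memory.
So the memory order matches the most-significant-first order: 69 85.

69 85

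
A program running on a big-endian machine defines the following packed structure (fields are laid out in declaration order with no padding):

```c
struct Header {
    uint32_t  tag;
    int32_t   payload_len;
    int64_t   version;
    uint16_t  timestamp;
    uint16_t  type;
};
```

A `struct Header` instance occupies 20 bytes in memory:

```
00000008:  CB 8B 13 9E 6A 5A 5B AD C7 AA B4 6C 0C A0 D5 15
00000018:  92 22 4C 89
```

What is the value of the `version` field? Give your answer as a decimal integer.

-4059233737959746283

`version` follows `tag` (4 B), `payload_len` (4 B), so it starts at offset 4 + 4 = 8 and occupies 8 bytes.
Bytes at offsets 8..15: C7 AA B4 6C 0C A0 D5 15.
Big-endian stores the most-significant byte at the lowest address.
The bytes are already most-significant first: 0xC7AAB46C0CA0D515.
Top bit is set, so as a signed 64-bit value this is 0xC7AAB46C0CA0D515 − 2^64 = -4059233737959746283.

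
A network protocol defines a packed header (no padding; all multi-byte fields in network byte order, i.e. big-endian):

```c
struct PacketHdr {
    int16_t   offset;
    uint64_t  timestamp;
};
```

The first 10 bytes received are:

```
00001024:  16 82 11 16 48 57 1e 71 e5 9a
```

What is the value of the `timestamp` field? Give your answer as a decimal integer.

`timestamp` follows `offset` (2 bytes), so it starts at byte offset 2 and occupies 8 bytes.
Bytes at offsets 2..9: 11 16 48 57 1E 71 E5 9A.
Big-endian stores the most-significant byte at the lowest address.
The bytes are already most-significant first: 0x111648571E71E59A.
0x111648571E71E59A = 1231251087142544794.

1231251087142544794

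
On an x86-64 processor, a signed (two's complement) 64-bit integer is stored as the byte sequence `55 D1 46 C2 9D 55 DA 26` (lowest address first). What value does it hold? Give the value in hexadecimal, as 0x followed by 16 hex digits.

Little-endian stores the least-significant byte at the lowest address.
Reassemble most-significant byte first: 26 DA 55 9D C2 46 D1 55 → 0x26DA559DC246D155.

0x26DA559DC246D155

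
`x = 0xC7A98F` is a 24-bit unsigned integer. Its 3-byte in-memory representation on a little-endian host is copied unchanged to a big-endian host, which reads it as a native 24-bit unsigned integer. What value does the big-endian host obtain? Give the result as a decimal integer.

9415111

Stored little-endian, the bytes at ascending addresses are 8F A9 C7.
Read back as big-endian, the last byte is least significant, giving 0x8FA9C7.
0x8FA9C7 = 9415111.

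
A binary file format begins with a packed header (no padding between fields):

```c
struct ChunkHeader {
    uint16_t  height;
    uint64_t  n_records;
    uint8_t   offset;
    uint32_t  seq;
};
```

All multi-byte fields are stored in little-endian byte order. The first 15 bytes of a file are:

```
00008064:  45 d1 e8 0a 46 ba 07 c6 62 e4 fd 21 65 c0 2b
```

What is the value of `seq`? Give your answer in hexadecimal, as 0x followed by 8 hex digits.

`seq` follows `height` (2 B), `n_records` (8 B), `offset` (1 B), so it starts at offset 2 + 8 + 1 = 11 and occupies 4 bytes.
Bytes at offsets 11..14: 21 65 C0 2B.
Little-endian: lowest address holds the least-significant byte.
Reassemble most-significant byte first: 2B C0 65 21 → 0x2BC06521.

0x2BC06521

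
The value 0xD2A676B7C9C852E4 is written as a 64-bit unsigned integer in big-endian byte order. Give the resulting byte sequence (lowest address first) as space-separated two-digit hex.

Split into bytes (most-significant first): D2 A6 76 B7 C9 C8 52 E4.
In big-endian order the high byte comes first in memory.
So the memory order matches the most-significant-first order: D2 A6 76 B7 C9 C8 52 E4.

D2 A6 76 B7 C9 C8 52 E4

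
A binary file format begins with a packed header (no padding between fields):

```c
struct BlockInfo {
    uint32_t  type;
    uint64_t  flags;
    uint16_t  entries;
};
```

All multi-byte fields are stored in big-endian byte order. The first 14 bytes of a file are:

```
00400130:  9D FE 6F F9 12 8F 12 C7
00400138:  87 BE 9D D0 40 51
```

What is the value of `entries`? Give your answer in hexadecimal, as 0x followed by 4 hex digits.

0x4051

`entries` follows `type` (4 B), `flags` (8 B), so it starts at offset 4 + 8 = 12 and occupies 2 bytes.
Bytes at offsets 12..13: 40 51.
Big-endian: lowest address holds the most-significant byte.
The bytes are already most-significant first: 0x4051.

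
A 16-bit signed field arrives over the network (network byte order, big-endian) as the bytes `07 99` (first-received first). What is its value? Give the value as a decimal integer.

Big-endian stores the most-significant byte at the lowest address.
The bytes are already most-significant first: 0x0799.
0x0799 = 1945.

1945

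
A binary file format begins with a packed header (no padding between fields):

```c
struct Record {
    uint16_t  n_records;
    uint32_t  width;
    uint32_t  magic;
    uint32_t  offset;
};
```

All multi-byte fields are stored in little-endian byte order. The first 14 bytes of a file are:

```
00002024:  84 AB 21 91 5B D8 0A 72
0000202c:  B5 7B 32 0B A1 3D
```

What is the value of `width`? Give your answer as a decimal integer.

`width` follows `n_records` (2 bytes), so it starts at byte offset 2 and occupies 4 bytes.
Bytes at offsets 2..5: 21 91 5B D8.
Little-endian stores the least-significant byte at the lowest address.
Reassemble most-significant byte first: D8 5B 91 21 → 0xD85B9121.
0xD85B9121 = 3629879585.

3629879585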